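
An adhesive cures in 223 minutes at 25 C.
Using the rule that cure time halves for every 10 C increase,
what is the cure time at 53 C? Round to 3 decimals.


Factor = 2^((53 - 25) / 10) = 6.9644
Cure time = 223 / 6.9644
= 32.020 minutes

32.020


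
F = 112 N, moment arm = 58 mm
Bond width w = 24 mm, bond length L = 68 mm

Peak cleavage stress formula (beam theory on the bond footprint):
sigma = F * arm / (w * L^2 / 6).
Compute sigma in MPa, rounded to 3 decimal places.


sigma = (112 * 58) / (24 * 4624 / 6)
= 6496 * 6 / 110976
= 38976 / 110976
= 0.351 MPa

0.351


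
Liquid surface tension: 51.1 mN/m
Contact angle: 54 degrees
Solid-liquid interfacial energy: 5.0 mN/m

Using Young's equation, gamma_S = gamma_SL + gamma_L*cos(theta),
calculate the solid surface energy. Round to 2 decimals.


gamma_S = 5.0 + 51.1 * cos(54)
= 35.04 mN/m

35.04


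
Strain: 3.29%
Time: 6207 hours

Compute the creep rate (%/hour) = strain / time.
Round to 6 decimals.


Creep rate = 3.29 / 6207
= 0.000530 %/h

0.000530


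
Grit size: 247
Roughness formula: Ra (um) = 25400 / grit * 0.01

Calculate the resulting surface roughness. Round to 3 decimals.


Ra = 25400 / 247 * 0.01
= 1.028 um

1.028


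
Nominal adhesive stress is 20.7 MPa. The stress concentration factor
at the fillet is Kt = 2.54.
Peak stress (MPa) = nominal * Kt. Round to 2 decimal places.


Peak = 20.7 * 2.54 = 52.58 MPa

52.58


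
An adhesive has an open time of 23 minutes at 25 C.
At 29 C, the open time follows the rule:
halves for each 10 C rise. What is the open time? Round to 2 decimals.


Factor = 2^((29-25)/10) = 1.3195
Open time = 23 / 1.3195 = 17.43 min

17.43


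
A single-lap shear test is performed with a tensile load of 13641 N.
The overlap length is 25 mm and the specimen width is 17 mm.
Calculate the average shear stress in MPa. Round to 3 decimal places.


Shear stress = F / (overlap * width)
= 13641 / (25 * 17)
= 13641 / 425
= 32.096 MPa

32.096


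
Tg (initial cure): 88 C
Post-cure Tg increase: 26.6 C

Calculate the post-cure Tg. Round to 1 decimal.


Post-cure Tg = 88 + 26.6 = 114.6 C

114.6


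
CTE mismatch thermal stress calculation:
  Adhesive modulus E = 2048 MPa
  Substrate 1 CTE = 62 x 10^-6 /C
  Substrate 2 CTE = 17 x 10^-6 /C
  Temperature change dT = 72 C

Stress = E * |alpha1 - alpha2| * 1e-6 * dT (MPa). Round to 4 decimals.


delta_alpha = |62 - 17| = 45 x 10^-6/C
Stress = 2048 * 45e-6 * 72
= 6.6355 MPa

6.6355


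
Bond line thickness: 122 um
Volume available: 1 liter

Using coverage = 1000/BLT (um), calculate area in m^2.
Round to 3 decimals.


1 L = 1e6 mm^3, thickness = 122 um = 0.122 mm
Area = 1e6 / 0.122 mm^2 = (1e6 / 0.122) / 1e6 m^2 = 1000 / 122 m^2
= 8.197 m^2

8.197


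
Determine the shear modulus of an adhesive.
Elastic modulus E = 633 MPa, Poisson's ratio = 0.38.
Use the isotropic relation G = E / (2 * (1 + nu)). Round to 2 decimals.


G = 633 / (2*(1+0.38)) = 633 / 2.76
= 229.35 MPa

229.35


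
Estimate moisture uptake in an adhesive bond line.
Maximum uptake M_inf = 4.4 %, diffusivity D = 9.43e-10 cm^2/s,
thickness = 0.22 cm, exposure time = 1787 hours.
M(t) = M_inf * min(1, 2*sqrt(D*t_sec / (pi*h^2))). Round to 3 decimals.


Convert time: 1787 h = 6433200 s
ratio = min(1, 2*sqrt(9.43e-10*6433200/(pi*0.22^2)))
= 0.399486
M(t) = 4.4 * 0.399486 = 1.758%

1.758


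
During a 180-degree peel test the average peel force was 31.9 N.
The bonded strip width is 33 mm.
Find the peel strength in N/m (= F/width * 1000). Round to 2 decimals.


Peel strength = F/width * 1000
= 31.9 / 33 * 1000
= 966.67 N/m

966.67


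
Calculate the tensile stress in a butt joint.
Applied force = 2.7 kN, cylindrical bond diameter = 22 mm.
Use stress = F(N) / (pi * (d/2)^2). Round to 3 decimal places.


A = pi * 11.0^2 = 380.1327 mm^2
sigma = 2700.0 / 380.1327 = 7.103 MPa

7.103


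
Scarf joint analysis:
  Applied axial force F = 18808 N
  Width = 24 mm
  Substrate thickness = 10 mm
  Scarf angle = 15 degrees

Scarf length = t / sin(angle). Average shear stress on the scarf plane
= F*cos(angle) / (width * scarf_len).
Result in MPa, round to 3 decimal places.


Scarf length = 10 / sin(15 deg) = 38.6370 mm
cos(15 deg) = 0.965926
Shear = 18808 * 0.965926 / (24 * 38.6370)
= 19.592 MPa

19.592


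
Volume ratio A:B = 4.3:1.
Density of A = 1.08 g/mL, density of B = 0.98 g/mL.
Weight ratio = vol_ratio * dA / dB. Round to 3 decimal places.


Wt ratio = 4.3 * 1.08 / 0.98
= 4.739

4.739


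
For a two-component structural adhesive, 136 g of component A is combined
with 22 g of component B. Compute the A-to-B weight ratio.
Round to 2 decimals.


Weight ratio A:B = 136 / 22
= 6.18

6.18


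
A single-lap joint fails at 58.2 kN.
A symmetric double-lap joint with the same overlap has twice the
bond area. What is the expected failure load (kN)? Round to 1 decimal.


Double-lap load = 2 * 58.2 = 116.4 kN

116.4


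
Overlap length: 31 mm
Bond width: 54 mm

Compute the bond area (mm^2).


Bond area = 31 * 54 = 1674 mm^2

1674


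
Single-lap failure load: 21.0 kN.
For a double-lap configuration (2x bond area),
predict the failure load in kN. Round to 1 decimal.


Failure load = 21.0 * 2 = 42.0 kN

42.0


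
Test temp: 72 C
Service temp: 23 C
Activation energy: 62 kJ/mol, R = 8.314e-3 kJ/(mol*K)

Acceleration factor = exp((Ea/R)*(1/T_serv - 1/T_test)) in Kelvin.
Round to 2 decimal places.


AF = exp((62/0.008314)*(1/296.15 - 1/345.15))
= 35.69

35.69


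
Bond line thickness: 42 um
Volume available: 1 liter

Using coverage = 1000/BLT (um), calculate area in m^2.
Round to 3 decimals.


1 L = 1e6 mm^3, thickness = 42 um = 0.042 mm
Area = 1e6 / 0.042 mm^2 = (1e6 / 0.042) / 1e6 m^2 = 1000 / 42 m^2
= 23.810 m^2

23.810


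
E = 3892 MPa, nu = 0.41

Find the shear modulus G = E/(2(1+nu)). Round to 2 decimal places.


G = 3892 / (2 * 1.41)
= 1380.14 MPa

1380.14


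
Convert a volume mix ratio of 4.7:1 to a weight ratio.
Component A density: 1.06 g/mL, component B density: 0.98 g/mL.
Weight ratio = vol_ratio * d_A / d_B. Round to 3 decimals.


= 4.7 * 1.06 / 0.98 = 5.084

5.084


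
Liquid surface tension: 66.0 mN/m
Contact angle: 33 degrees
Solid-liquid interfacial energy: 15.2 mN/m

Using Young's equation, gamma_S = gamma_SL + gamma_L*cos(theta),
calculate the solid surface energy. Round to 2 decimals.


gamma_S = 15.2 + 66.0 * cos(33)
= 70.55 mN/m

70.55


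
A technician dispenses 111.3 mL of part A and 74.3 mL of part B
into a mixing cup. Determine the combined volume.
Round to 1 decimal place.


Combined volume = 111.3 + 74.3
= 185.6 mL

185.6


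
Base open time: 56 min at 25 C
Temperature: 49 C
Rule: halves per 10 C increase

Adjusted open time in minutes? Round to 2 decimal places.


Acceleration = 2^((49-25)/10) = 5.2780
Open time = 56 / 5.2780 = 10.61 min

10.61


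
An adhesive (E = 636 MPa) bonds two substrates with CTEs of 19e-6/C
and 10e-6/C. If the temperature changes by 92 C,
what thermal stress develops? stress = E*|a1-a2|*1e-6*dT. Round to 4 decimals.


Stress = 636 * |19 - 10| * 1e-6 * 92
= 0.5266 MPa

0.5266


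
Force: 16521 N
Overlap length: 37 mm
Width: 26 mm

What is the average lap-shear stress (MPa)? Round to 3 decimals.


Average shear stress = F / (overlap * width)
= 16521 / (37 * 26)
= 17.174 MPa

17.174


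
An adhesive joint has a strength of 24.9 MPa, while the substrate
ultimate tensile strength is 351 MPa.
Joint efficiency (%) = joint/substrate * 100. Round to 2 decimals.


Efficiency = 24.9 / 351 * 100
= 7.09%

7.09


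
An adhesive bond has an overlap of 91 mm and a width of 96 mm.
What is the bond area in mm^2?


Bond area = overlap * width
= 91 * 96
= 8736 mm^2

8736


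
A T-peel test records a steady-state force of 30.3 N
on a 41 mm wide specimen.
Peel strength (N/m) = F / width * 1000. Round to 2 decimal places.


Peel strength = 30.3 / 41 * 1000
= 739.02 N/m

739.02


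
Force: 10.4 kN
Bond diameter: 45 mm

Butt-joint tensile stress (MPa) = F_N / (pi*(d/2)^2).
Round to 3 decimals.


F_N = 10.4 * 1000 = 10400.0 N
A = pi*(22.5)^2 = 1590.4313 mm^2
stress = 10400.0 / 1590.4313 = 6.539 MPa

6.539


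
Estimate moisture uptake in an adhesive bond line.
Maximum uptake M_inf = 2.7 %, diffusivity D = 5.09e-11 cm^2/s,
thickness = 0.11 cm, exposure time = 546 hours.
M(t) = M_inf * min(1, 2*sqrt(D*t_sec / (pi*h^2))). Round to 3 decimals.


Convert time: 546 h = 1965600 s
ratio = min(1, 2*sqrt(5.09e-11*1965600/(pi*0.11^2)))
= 0.102605
M(t) = 2.7 * 0.102605 = 0.277%

0.277


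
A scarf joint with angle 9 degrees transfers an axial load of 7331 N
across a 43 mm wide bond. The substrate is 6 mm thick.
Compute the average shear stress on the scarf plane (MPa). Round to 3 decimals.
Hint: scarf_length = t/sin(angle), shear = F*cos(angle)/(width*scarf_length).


scarf_length = 6 / sin(9 deg) = 38.3547 mm
cos(9 deg) = 0.987688
shear stress = 7331 * 0.987688 / (43 * 38.3547)
= 4.390 MPa

4.390


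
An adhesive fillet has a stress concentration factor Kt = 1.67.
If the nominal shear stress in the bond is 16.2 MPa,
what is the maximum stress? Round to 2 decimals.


Max stress = 16.2 * 1.67 = 27.05 MPa

27.05


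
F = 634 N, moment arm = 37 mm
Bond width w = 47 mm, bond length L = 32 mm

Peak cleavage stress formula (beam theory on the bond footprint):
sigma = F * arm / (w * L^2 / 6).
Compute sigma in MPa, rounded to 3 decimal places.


sigma = (634 * 37) / (47 * 1024 / 6)
= 23458 * 6 / 48128
= 140748 / 48128
= 2.924 MPa

2.924


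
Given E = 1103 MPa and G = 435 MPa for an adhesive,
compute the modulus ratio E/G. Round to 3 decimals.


E/G ratio = 1103 / 435 = 2.536

2.536


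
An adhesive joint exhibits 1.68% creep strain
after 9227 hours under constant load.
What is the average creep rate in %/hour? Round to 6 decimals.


Creep rate = strain / time
= 1.68 / 9227
= 0.000182 %/h

0.000182


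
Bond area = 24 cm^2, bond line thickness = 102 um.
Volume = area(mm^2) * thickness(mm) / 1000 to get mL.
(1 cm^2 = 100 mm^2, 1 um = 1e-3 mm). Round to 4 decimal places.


area_mm2 = 24 * 100 = 2400
blt_mm = 102 * 1e-3 = 0.102
vol_mm3 = 2400 * 0.102 = 244.8
vol_mL = 244.8 / 1000 = 0.2448 mL

0.2448


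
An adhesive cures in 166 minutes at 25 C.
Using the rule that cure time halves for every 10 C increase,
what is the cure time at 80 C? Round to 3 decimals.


Factor = 2^((80 - 25) / 10) = 45.2548
Cure time = 166 / 45.2548
= 3.668 minutes

3.668


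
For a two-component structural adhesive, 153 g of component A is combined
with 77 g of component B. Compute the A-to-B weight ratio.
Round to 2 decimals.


Weight ratio A:B = 153 / 77
= 1.99

1.99


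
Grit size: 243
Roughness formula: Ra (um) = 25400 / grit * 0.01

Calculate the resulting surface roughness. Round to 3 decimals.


Ra = 25400 / 243 * 0.01
= 1.045 um

1.045


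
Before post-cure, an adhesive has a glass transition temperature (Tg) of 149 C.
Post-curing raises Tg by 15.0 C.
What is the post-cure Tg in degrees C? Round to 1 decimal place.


Tg_post = Tg_base + delta_Tg
= 149 + 15.0
= 164.0 C

164.0


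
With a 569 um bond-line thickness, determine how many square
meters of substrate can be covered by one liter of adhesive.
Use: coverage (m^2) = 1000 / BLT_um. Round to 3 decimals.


Coverage = 1000 / 569 = 1.757 m^2

1.757


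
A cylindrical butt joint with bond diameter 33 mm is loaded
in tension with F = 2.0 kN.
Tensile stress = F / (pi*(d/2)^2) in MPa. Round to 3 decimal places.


Area = pi * (33/2)^2 = 855.2986 mm^2
Stress = 2.0*1000 / 855.2986
= 2.338 MPa

2.338


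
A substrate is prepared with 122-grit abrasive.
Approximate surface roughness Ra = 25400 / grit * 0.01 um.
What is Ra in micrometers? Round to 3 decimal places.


Ra = 25400 / 122 * 0.01 = 2.082 um

2.082


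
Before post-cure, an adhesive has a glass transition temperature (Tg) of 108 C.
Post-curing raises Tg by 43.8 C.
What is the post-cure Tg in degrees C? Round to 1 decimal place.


Tg_post = Tg_base + delta_Tg
= 108 + 43.8
= 151.8 C

151.8


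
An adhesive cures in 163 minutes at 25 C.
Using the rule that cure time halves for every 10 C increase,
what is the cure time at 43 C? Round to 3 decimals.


Factor = 2^((43 - 25) / 10) = 3.4822
Cure time = 163 / 3.4822
= 46.809 minutes

46.809


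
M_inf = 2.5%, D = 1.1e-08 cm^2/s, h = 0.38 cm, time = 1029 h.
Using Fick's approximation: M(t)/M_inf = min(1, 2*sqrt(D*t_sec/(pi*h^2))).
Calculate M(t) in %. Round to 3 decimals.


t = 3704400 s
ratio = min(1, 2*sqrt(1.1e-08*3704400/(pi*0.1444)))
= 0.599414
M(t) = 2.5 * 0.599414 = 1.499%

1.499


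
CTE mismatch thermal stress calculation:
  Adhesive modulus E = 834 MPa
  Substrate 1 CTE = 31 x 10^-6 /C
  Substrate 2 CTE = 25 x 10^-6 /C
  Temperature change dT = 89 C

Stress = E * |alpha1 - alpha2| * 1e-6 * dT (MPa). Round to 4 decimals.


delta_alpha = |31 - 25| = 6 x 10^-6/C
Stress = 834 * 6e-6 * 89
= 0.4454 MPa

0.4454


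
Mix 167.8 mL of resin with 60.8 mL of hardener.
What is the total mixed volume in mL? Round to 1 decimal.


Total = 167.8 + 60.8 = 228.6 mL

228.6


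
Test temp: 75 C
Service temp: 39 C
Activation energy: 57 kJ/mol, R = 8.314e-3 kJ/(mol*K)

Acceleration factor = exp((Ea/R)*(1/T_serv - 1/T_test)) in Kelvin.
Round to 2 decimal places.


AF = exp((57/0.008314)*(1/312.15 - 1/348.15))
= 9.69

9.69


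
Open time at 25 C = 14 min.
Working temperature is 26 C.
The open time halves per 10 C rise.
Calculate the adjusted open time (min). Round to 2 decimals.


factor = 2^((26 - 25) / 10) = 1.0718
ot = 14 / 1.0718 = 13.06 min

13.06


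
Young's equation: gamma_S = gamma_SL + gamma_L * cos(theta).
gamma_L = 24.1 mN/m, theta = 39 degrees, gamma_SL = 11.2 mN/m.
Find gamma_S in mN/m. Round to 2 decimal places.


cos(39 deg) = 0.777146
gamma_S = 11.2 + 24.1 * 0.777146
= 29.93 mN/m

29.93


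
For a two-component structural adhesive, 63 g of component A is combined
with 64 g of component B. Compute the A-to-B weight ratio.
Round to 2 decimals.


Weight ratio A:B = 63 / 64
= 0.98

0.98


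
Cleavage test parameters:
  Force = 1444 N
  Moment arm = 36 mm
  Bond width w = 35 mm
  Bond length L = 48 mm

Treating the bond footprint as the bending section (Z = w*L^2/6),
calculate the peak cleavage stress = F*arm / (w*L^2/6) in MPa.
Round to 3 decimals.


M = 1444 * 36 = 51984 N*mm
Z = 35 * 48^2 / 6 = 80640 / 6 mm^3
sigma = M / Z = 6 * 51984 / 80640 = 311904 / 80640
= 3.868 MPa

3.868


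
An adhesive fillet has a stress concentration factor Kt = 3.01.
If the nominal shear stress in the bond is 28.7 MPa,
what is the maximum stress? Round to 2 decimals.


Max stress = 28.7 * 3.01 = 86.39 MPa

86.39


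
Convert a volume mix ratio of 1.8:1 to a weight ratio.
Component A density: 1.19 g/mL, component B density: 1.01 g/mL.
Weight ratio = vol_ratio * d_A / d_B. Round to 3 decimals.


= 1.8 * 1.19 / 1.01 = 2.121

2.121


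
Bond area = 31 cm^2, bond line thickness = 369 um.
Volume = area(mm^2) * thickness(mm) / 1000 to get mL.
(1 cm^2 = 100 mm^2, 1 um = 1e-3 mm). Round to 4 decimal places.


area_mm2 = 31 * 100 = 3100
blt_mm = 369 * 1e-3 = 0.369
vol_mm3 = 3100 * 0.369 = 1143.9
vol_mL = 1143.9 / 1000 = 1.1439 mL

1.1439


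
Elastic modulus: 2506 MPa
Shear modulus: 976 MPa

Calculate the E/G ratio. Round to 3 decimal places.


E / G = 2506 / 976 = 2.568

2.568


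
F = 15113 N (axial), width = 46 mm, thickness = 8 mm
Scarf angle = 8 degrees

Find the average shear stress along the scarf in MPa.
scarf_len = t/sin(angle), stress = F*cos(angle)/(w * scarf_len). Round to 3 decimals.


scarf_len = 8/sin(8 deg) = 57.4824
cos(8 deg) = 0.990268
stress = 15113*0.990268/(46*57.4824) = 5.660 MPa

5.660


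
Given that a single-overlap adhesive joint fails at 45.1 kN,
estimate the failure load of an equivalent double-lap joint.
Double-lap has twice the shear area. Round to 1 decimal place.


Double-lap factor = 2
Expected load = 45.1 * 2 = 90.2 kN

90.2


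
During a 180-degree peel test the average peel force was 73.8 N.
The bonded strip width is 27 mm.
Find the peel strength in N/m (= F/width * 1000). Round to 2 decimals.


Peel strength = F/width * 1000
= 73.8 / 27 * 1000
= 2733.33 N/m

2733.33


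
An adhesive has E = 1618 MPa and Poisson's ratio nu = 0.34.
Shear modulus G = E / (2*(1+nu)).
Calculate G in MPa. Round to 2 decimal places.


G = 1618 / (2*(1+0.34))
= 1618 / 2.68
= 603.73 MPa

603.73


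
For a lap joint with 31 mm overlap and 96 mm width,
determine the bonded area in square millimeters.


Area = 31 * 96 = 2976 mm^2

2976


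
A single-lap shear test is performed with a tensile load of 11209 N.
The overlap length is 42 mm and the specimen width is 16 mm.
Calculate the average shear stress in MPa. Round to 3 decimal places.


Shear stress = F / (overlap * width)
= 11209 / (42 * 16)
= 11209 / 672
= 16.680 MPa

16.680


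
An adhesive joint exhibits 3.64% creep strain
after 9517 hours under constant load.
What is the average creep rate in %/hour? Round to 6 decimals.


Creep rate = strain / time
= 3.64 / 9517
= 0.000382 %/h

0.000382


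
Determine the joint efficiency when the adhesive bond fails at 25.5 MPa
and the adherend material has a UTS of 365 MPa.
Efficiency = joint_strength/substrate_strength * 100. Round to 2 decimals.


Joint efficiency = 25.5 / 365 * 100
= 6.99%

6.99


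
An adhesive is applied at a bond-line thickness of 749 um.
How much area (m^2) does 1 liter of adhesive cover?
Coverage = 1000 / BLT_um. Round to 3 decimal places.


Coverage = 1000 / 749 = 1.335 m^2

1.335


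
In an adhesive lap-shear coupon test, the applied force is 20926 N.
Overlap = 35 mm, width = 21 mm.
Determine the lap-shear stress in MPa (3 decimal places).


stress = F / (overlap * width)
= 20926 / (35 * 21)
= 28.471 MPa

28.471


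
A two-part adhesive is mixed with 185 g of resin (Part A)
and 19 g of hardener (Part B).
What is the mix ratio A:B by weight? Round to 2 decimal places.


Mix ratio = mass_A / mass_B
= 185 / 19
= 9.74

9.74


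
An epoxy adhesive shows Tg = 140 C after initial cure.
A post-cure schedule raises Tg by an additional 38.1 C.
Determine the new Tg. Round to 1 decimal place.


New Tg = 140 + 38.1
= 178.1 C

178.1


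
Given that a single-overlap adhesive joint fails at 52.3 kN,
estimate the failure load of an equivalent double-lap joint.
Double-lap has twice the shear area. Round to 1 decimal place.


Double-lap factor = 2
Expected load = 52.3 * 2 = 104.6 kN

104.6


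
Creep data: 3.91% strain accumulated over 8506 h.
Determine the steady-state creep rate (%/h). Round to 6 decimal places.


Rate = 3.91 / 8506 = 0.000460 %/h

0.000460


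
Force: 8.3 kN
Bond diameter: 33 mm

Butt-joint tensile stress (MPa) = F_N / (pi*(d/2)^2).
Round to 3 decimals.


F_N = 8.3 * 1000 = 8300.0 N
A = pi*(16.5)^2 = 855.2986 mm^2
stress = 8300.0 / 855.2986 = 9.704 MPa

9.704


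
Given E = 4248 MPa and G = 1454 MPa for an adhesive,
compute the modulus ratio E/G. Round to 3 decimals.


E/G ratio = 4248 / 1454 = 2.922

2.922


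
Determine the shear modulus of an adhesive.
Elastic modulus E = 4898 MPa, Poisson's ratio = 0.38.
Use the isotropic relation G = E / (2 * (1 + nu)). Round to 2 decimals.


G = 4898 / (2*(1+0.38)) = 4898 / 2.76
= 1774.64 MPa

1774.64


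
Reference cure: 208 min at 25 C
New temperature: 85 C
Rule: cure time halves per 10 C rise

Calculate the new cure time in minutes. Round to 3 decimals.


factor = 2^((85-25)/10) = 64.0000
t_new = 208 / 64.0000 = 3.250 min

3.250


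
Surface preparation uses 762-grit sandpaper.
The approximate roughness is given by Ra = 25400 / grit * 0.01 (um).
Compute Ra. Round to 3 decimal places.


Ra = 25400 / 762 * 0.01
= 254 / 762
= 0.333 um

0.333


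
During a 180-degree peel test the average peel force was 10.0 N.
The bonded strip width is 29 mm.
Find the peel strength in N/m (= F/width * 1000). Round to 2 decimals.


Peel strength = F/width * 1000
= 10.0 / 29 * 1000
= 344.83 N/m

344.83


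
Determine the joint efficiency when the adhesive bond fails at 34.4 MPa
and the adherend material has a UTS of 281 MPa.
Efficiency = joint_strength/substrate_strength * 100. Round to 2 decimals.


Joint efficiency = 34.4 / 281 * 100
= 12.24%

12.24


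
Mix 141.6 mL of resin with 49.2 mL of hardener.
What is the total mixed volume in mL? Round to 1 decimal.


Total = 141.6 + 49.2 = 190.8 mL

190.8


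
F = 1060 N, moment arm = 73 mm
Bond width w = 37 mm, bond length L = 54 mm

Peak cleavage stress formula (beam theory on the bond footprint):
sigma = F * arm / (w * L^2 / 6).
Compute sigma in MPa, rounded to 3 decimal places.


sigma = (1060 * 73) / (37 * 2916 / 6)
= 77380 * 6 / 107892
= 464280 / 107892
= 4.303 MPa

4.303


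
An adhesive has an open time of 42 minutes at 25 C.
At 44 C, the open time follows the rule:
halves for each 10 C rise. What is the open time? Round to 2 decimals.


Factor = 2^((44-25)/10) = 3.7321
Open time = 42 / 3.7321 = 11.25 min

11.25


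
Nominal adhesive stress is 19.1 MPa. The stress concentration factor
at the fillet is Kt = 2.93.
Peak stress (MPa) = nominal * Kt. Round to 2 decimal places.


Peak = 19.1 * 2.93 = 55.96 MPa

55.96


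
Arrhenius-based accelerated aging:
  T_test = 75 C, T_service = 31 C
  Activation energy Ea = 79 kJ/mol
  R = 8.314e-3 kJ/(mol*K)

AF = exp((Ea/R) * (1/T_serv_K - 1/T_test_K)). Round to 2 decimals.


T_test_K = 348.15, T_serv_K = 304.15
AF = exp((79/8.314e-3) * (1/304.15 - 1/348.15))
= 51.85

51.85


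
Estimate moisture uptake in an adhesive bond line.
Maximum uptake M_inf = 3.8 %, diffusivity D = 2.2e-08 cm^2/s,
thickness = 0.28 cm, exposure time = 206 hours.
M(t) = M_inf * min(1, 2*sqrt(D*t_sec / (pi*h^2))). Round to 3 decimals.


Convert time: 206 h = 741600 s
ratio = min(1, 2*sqrt(2.2e-08*741600/(pi*0.28^2)))
= 0.514746
M(t) = 3.8 * 0.514746 = 1.956%

1.956


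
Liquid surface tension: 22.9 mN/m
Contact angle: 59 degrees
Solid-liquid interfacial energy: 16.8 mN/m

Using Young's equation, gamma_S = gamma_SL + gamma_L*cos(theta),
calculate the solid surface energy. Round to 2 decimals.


gamma_S = 16.8 + 22.9 * cos(59)
= 28.59 mN/m

28.59


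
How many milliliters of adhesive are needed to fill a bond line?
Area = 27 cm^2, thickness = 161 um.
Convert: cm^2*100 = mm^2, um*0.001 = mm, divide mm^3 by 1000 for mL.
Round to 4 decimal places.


= (27 * 100) * (161 * 0.001) / 1000
= 0.4347 mL

0.4347


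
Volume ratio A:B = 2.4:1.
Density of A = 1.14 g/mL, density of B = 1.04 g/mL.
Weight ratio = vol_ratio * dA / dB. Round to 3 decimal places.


Wt ratio = 2.4 * 1.14 / 1.04
= 2.631

2.631


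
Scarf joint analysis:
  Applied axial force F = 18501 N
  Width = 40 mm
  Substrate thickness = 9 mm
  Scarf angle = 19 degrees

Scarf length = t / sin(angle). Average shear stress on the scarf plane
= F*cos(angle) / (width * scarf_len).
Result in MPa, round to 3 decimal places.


Scarf length = 9 / sin(19 deg) = 27.6440 mm
cos(19 deg) = 0.945519
Shear = 18501 * 0.945519 / (40 * 27.6440)
= 15.820 MPa

15.820


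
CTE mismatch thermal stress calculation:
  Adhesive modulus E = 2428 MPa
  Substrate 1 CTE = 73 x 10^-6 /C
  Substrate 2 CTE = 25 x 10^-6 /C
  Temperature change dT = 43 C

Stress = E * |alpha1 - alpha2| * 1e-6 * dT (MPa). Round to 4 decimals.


delta_alpha = |73 - 25| = 48 x 10^-6/C
Stress = 2428 * 48e-6 * 43
= 5.0114 MPa

5.0114


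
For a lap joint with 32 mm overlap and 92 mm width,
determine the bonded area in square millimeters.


Area = 32 * 92 = 2944 mm^2

2944


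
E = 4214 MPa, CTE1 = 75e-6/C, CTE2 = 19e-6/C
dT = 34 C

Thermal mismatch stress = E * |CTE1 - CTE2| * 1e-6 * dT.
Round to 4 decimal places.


= 4214 * 56e-6 * 34
= 8.0235 MPa

8.0235


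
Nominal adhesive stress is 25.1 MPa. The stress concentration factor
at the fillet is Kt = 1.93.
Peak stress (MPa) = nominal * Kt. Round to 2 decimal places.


Peak = 25.1 * 1.93 = 48.44 MPa

48.44


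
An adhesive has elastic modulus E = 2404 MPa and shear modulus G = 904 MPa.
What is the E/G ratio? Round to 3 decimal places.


E/G = 2404 / 904 = 2.659

2.659


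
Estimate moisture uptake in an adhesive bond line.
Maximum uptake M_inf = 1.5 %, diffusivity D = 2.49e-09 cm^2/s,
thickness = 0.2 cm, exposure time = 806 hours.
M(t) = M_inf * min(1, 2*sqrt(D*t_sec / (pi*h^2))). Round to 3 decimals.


Convert time: 806 h = 2901600 s
ratio = min(1, 2*sqrt(2.49e-09*2901600/(pi*0.2^2)))
= 0.479561
M(t) = 1.5 * 0.479561 = 0.719%

0.719


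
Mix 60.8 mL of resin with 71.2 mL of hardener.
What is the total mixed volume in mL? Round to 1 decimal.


Total = 60.8 + 71.2 = 132.0 mL

132.0


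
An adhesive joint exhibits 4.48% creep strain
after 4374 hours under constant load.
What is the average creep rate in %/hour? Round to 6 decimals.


Creep rate = strain / time
= 4.48 / 4374
= 0.001024 %/h

0.001024


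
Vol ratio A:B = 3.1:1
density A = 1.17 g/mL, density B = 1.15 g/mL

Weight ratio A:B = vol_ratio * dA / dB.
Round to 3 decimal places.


Weight ratio = 3.1 * 1.17 / 1.15
= 3.154

3.154


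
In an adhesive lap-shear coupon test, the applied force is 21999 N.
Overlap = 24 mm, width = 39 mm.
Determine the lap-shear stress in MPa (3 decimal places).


stress = F / (overlap * width)
= 21999 / (24 * 39)
= 23.503 MPa

23.503


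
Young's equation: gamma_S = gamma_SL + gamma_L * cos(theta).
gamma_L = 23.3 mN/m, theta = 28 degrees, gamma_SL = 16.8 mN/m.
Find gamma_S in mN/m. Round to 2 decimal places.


cos(28 deg) = 0.882948
gamma_S = 16.8 + 23.3 * 0.882948
= 37.37 mN/m

37.37


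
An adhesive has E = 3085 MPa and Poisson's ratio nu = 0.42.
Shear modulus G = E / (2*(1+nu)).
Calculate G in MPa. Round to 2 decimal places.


G = 3085 / (2*(1+0.42))
= 3085 / 2.84
= 1086.27 MPa

1086.27


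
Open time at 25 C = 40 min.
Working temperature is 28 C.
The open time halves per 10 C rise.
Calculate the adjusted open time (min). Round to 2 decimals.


factor = 2^((28 - 25) / 10) = 1.2311
ot = 40 / 1.2311 = 32.49 min

32.49


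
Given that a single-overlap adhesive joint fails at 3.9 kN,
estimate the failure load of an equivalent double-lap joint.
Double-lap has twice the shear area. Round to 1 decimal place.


Double-lap factor = 2
Expected load = 3.9 * 2 = 7.8 kN

7.8


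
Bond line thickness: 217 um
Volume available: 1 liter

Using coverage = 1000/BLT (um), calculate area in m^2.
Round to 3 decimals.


1 L = 1e6 mm^3, thickness = 217 um = 0.217 mm
Area = 1e6 / 0.217 mm^2 = (1e6 / 0.217) / 1e6 m^2 = 1000 / 217 m^2
= 4.608 m^2

4.608


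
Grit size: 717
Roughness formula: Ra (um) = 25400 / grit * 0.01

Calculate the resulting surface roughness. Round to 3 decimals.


Ra = 25400 / 717 * 0.01
= 0.354 um

0.354


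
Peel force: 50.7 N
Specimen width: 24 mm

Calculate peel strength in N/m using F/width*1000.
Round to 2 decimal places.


Peel strength = 50.7 / 24 * 1000 = 2112.50 N/m

2112.50


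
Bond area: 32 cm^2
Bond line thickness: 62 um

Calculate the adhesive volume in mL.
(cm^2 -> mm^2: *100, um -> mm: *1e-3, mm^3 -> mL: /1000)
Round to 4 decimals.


V = 32*100 * 62*1e-3 / 1000
= 0.1984 mL

0.1984


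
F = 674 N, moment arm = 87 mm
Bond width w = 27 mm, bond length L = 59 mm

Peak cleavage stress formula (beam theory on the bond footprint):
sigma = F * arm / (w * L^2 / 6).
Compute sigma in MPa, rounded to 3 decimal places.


sigma = (674 * 87) / (27 * 3481 / 6)
= 58638 * 6 / 93987
= 351828 / 93987
= 3.743 MPa

3.743


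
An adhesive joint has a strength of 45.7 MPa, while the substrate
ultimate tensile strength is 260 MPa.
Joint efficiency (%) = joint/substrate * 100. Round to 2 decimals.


Efficiency = 45.7 / 260 * 100
= 17.58%

17.58


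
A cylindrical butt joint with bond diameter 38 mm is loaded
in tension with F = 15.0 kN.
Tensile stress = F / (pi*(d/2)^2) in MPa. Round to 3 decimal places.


Area = pi * (38/2)^2 = 1134.1149 mm^2
Stress = 15.0*1000 / 1134.1149
= 13.226 MPa

13.226


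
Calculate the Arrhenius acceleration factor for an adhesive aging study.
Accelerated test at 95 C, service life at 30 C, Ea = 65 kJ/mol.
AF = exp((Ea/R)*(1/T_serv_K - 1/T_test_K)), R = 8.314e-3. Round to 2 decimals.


T_test = 368.15 K, T_serv = 303.15 K
Ea/R = 65 / 0.008314 = 7818.14
AF = exp(7818.14 * (1/303.15 - 1/368.15))
= 94.95

94.95


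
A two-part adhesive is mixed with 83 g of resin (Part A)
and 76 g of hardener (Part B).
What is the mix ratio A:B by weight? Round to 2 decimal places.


Mix ratio = mass_A / mass_B
= 83 / 76
= 1.09

1.09


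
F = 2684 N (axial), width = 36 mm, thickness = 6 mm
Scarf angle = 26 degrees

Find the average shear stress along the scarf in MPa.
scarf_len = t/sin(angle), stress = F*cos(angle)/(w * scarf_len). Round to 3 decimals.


scarf_len = 6/sin(26 deg) = 13.6870
cos(26 deg) = 0.898794
stress = 2684*0.898794/(36*13.6870) = 4.896 MPa

4.896


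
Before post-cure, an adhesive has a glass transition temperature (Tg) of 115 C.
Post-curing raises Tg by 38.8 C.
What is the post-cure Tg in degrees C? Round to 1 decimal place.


Tg_post = Tg_base + delta_Tg
= 115 + 38.8
= 153.8 C

153.8


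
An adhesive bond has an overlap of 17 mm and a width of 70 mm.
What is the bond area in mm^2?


Bond area = overlap * width
= 17 * 70
= 1190 mm^2

1190


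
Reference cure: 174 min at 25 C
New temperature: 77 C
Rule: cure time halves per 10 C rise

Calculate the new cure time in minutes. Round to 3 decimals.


factor = 2^((77-25)/10) = 36.7583
t_new = 174 / 36.7583 = 4.734 min

4.734


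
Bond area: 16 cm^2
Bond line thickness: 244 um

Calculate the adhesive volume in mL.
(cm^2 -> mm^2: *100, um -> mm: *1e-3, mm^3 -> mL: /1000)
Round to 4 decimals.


V = 16*100 * 244*1e-3 / 1000
= 0.3904 mL

0.3904


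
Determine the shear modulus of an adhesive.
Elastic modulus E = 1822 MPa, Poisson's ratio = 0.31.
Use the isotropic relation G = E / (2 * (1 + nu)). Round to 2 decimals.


G = 1822 / (2*(1+0.31)) = 1822 / 2.62
= 695.42 MPa

695.42


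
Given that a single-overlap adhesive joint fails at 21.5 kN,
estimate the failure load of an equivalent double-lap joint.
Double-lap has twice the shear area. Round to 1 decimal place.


Double-lap factor = 2
Expected load = 21.5 * 2 = 43.0 kN

43.0


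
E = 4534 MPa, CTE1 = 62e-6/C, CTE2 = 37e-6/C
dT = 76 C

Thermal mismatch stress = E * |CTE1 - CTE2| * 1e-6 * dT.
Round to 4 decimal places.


= 4534 * 25e-6 * 76
= 8.6146 MPa

8.6146


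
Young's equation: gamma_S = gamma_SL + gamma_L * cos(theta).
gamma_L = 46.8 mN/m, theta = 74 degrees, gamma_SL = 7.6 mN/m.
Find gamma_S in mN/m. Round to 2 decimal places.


cos(74 deg) = 0.275637
gamma_S = 7.6 + 46.8 * 0.275637
= 20.50 mN/m

20.50


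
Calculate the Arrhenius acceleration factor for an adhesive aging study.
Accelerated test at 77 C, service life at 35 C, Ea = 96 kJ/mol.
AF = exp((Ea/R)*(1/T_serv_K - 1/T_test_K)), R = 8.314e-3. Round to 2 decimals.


T_test = 350.15 K, T_serv = 308.15 K
Ea/R = 96 / 0.008314 = 11546.79
AF = exp(11546.79 * (1/308.15 - 1/350.15))
= 89.54

89.54


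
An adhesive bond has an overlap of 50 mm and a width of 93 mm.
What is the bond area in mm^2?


Bond area = overlap * width
= 50 * 93
= 4650 mm^2

4650


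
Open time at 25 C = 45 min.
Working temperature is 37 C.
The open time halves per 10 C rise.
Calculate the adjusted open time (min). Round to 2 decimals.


factor = 2^((37 - 25) / 10) = 2.2974
ot = 45 / 2.2974 = 19.59 min

19.59


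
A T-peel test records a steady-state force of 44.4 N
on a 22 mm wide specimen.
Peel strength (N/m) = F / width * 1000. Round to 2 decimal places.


Peel strength = 44.4 / 22 * 1000
= 2018.18 N/m

2018.18


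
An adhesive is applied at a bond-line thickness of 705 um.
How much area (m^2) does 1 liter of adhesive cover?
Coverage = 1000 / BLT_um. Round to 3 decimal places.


Coverage = 1000 / 705 = 1.418 m^2

1.418


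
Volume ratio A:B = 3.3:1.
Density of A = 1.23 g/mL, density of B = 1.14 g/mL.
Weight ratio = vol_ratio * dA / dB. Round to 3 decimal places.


Wt ratio = 3.3 * 1.23 / 1.14
= 3.561

3.561


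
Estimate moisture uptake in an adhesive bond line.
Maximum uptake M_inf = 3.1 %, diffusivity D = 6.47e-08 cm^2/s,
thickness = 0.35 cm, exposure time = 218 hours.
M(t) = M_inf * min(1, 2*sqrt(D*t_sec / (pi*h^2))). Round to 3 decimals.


Convert time: 218 h = 784800 s
ratio = min(1, 2*sqrt(6.47e-08*784800/(pi*0.35^2)))
= 0.726472
M(t) = 3.1 * 0.726472 = 2.252%

2.252


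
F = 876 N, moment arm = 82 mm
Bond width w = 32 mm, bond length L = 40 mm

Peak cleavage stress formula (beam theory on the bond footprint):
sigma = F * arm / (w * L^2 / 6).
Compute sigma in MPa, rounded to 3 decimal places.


sigma = (876 * 82) / (32 * 1600 / 6)
= 71832 * 6 / 51200
= 430992 / 51200
= 8.418 MPa

8.418


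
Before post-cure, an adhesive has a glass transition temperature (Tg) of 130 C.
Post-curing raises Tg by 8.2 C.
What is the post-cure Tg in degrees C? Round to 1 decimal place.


Tg_post = Tg_base + delta_Tg
= 130 + 8.2
= 138.2 C

138.2


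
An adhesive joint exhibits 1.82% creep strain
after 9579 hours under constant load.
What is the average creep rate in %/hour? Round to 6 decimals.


Creep rate = strain / time
= 1.82 / 9579
= 0.000190 %/h

0.000190


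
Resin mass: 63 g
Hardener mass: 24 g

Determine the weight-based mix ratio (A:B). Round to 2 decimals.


Ratio = 63 / 24 = 2.63

2.63


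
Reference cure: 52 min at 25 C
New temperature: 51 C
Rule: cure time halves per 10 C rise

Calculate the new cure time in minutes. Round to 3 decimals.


factor = 2^((51-25)/10) = 6.0629
t_new = 52 / 6.0629 = 8.577 min

8.577


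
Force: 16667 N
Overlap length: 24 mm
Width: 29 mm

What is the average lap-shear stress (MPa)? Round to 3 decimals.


Average shear stress = F / (overlap * width)
= 16667 / (24 * 29)
= 23.947 MPa

23.947


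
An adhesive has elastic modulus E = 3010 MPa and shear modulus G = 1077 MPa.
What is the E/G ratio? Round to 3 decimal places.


E/G = 3010 / 1077 = 2.795

2.795


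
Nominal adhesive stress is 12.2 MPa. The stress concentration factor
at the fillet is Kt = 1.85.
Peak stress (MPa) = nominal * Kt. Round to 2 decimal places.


Peak = 12.2 * 1.85 = 22.57 MPa

22.57


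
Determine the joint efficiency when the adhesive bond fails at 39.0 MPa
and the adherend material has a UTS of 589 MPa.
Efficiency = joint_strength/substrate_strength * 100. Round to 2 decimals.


Joint efficiency = 39.0 / 589 * 100
= 6.62%

6.62


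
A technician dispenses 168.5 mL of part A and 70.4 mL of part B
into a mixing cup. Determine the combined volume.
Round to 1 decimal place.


Combined volume = 168.5 + 70.4
= 238.9 mL

238.9


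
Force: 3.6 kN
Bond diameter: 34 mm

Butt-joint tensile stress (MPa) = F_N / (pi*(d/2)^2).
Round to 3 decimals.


F_N = 3.6 * 1000 = 3600.0 N
A = pi*(17.0)^2 = 907.9203 mm^2
stress = 3600.0 / 907.9203 = 3.965 MPa

3.965


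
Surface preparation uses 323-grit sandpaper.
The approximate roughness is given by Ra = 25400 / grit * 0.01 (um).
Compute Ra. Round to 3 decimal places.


Ra = 25400 / 323 * 0.01
= 254 / 323
= 0.786 um

0.786


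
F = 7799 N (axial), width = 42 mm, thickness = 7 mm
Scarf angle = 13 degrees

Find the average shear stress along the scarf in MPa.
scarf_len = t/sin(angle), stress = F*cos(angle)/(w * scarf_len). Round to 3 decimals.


scarf_len = 7/sin(13 deg) = 31.1179
cos(13 deg) = 0.974370
stress = 7799*0.974370/(42*31.1179) = 5.814 MPa

5.814


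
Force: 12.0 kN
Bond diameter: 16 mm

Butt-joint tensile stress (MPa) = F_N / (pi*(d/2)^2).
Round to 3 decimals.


F_N = 12.0 * 1000 = 12000.0 N
A = pi*(8.0)^2 = 201.0619 mm^2
stress = 12000.0 / 201.0619 = 59.683 MPa

59.683


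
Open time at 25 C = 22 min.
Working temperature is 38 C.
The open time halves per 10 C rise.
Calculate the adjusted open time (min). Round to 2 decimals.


factor = 2^((38 - 25) / 10) = 2.4623
ot = 22 / 2.4623 = 8.93 min

8.93


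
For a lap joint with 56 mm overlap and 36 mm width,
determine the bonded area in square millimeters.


Area = 56 * 36 = 2016 mm^2

2016


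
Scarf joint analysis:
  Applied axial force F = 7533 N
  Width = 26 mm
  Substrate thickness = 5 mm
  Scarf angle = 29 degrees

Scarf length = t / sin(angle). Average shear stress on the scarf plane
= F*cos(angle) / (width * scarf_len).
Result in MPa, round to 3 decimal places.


Scarf length = 5 / sin(29 deg) = 10.3133 mm
cos(29 deg) = 0.874620
Shear = 7533 * 0.874620 / (26 * 10.3133)
= 24.571 MPa

24.571


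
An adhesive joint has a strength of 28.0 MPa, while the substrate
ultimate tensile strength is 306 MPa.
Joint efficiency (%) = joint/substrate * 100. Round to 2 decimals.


Efficiency = 28.0 / 306 * 100
= 9.15%

9.15


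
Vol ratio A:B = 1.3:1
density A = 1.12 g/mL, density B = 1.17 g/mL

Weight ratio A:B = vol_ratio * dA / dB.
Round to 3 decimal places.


Weight ratio = 1.3 * 1.12 / 1.17
= 1.244

1.244


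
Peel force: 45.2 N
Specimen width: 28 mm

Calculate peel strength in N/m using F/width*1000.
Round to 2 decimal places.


Peel strength = 45.2 / 28 * 1000 = 1614.29 N/m

1614.29


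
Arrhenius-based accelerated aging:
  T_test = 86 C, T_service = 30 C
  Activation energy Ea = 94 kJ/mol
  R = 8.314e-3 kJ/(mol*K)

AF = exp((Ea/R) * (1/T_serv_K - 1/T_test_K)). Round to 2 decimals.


T_test_K = 359.15, T_serv_K = 303.15
AF = exp((94/8.314e-3) * (1/303.15 - 1/359.15))
= 335.39

335.39


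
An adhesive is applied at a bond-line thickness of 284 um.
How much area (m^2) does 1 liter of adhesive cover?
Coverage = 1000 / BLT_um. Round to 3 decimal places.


Coverage = 1000 / 284 = 3.521 m^2

3.521


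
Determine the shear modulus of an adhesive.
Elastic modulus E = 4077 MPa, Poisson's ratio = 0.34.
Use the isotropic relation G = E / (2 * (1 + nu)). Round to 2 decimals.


G = 4077 / (2*(1+0.34)) = 4077 / 2.68
= 1521.27 MPa

1521.27


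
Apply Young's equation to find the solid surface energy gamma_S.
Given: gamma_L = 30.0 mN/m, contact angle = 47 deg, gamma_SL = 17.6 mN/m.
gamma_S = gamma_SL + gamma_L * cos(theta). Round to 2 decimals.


theta_rad = 47 * pi/180 = 0.820305
gamma_S = 17.6 + 30.0 * cos(0.820305)
= 38.06 mN/m

38.06


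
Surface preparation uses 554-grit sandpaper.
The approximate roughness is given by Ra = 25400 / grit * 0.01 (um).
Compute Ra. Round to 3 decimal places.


Ra = 25400 / 554 * 0.01
= 254 / 554
= 0.458 um

0.458


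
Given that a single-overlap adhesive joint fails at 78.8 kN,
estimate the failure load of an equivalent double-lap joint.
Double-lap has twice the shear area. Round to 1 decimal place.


Double-lap factor = 2
Expected load = 78.8 * 2 = 157.6 kN

157.6


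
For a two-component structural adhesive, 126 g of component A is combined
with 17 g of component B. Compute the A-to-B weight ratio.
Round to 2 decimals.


Weight ratio A:B = 126 / 17
= 7.41

7.41


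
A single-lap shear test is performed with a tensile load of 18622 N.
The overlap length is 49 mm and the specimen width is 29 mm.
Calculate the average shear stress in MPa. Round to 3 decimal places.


Shear stress = F / (overlap * width)
= 18622 / (49 * 29)
= 18622 / 1421
= 13.105 MPa

13.105


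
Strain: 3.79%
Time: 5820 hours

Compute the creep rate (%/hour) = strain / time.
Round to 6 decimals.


Creep rate = 3.79 / 5820
= 0.000651 %/h

0.000651


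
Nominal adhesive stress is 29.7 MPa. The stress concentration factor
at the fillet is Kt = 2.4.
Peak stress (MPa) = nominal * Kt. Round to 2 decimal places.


Peak = 29.7 * 2.4 = 71.28 MPa

71.28
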